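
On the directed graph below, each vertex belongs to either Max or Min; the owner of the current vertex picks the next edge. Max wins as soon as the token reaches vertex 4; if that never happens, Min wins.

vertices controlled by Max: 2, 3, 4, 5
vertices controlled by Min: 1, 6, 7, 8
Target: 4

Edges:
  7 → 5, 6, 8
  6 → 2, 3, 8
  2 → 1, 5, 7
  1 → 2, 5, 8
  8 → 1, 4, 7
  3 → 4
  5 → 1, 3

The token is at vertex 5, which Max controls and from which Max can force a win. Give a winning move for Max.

A0 = {4}
A1: add {3} — 3 (Max) has 3→4.
A2: add {5} — 5 (Max) has 5→3.
A3: add {2} — 2 (Max) has 2→5.
A4 = A3; e.g. 1 (Min) can still go to 8. Fixed point.
From 5, successor 3 is in the attractor (rank 1); the other successor 1 is not.

3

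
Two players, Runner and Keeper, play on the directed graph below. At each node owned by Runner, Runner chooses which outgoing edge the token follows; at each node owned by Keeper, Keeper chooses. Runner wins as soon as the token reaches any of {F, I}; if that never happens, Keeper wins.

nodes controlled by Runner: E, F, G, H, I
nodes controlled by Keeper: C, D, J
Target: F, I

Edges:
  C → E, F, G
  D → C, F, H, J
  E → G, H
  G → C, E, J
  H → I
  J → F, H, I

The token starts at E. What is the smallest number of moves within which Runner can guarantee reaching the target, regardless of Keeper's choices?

A0 = {F, I}
A1: add {H} — H (Runner) has H→I.
A2: add {E, J} — E (Runner) has E→H; J (Keeper): all of {F, H, I} already in.
E enters the attractor at level 2, so Runner can force the target in 2 moves from there.

2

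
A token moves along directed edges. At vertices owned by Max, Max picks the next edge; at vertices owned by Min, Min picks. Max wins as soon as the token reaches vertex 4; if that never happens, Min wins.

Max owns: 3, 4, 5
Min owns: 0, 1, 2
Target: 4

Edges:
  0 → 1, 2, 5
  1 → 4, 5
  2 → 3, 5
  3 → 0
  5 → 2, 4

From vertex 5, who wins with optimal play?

A0 = {4}
A1: add {5} — 5 (Max) has 5→4.
5 ∈ A1, so Max can force the target.

Max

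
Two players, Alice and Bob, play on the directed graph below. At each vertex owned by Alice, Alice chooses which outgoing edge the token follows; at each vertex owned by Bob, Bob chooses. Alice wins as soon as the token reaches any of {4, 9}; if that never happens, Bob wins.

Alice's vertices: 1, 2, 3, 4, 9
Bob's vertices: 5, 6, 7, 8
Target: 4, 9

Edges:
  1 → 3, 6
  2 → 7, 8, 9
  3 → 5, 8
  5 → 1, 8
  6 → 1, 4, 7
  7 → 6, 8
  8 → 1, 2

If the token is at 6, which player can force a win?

Bob

A0 = {4, 9}
A1: add {2} — 2 (Alice) has 2→9.
A2 = A1; e.g. 1 (Alice) has no edge into A1. Fixed point.
6 never enters the attractor, so Bob can avoid the target forever.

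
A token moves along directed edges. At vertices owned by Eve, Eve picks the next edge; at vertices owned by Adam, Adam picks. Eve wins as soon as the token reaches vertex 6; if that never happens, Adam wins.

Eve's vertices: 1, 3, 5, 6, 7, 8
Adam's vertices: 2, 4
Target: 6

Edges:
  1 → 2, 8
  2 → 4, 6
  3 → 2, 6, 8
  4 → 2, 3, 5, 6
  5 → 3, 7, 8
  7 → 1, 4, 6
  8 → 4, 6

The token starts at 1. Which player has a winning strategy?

A0 = {6}
A1: add {3, 7, 8} — 3 (Eve) has 3→6; 7 (Eve) has 7→6; 8 (Eve) has 8→6.
A2: add {1, 5} — 1 (Eve) has 1→8; 5 (Eve) has 5→3.
A3 = A2; e.g. 2 (Adam) can still go to 4. Fixed point.
1 ∈ A2, so Eve can force the target.

Eve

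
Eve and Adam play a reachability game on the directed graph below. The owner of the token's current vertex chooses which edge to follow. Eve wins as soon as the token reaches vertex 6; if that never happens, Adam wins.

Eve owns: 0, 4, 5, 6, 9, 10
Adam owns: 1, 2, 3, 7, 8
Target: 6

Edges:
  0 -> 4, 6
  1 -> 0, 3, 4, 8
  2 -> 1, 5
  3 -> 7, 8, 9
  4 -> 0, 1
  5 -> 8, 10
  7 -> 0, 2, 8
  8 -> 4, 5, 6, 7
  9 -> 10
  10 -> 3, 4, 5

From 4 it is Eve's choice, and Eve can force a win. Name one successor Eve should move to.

A0 = {6}
A1: add {0} — 0 (Eve) has 0→6.
A2: add {4} — 4 (Eve) has 4→0.
A3: add {10} — 10 (Eve) has 10→4.
A4: add {5, 9} — 5 (Eve) has 5→10; 9 (Eve) has 9→10.
A5 = A4; e.g. 1 (Adam) can still go to 3. Fixed point.
From 4, successor 0 is in the attractor (rank 1); the other successor 1 is not.

0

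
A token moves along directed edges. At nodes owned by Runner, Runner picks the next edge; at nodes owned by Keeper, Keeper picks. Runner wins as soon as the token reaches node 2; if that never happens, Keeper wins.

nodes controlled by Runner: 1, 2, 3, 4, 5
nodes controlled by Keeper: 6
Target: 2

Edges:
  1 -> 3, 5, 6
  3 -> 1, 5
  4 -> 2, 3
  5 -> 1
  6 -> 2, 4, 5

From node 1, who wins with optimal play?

Keeper

A0 = {2}
A1: add {4} — 4 (Runner) has 4→2.
A2 = A1; e.g. 1 (Runner) has no edge into A1. Fixed point.
1 never enters the attractor, so Keeper can avoid the target forever.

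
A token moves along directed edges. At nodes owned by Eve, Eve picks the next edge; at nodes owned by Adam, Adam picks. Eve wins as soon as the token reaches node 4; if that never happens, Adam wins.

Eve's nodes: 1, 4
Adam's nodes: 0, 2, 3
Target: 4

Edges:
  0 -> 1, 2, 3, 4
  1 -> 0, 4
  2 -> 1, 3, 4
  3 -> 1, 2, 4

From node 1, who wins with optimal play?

Eve

A0 = {4}
A1: add {1} — 1 (Eve) has 1→4.
A2 = A1; e.g. 0 (Adam) can still go to 2. Fixed point.
1 ∈ A1, so Eve can force the target.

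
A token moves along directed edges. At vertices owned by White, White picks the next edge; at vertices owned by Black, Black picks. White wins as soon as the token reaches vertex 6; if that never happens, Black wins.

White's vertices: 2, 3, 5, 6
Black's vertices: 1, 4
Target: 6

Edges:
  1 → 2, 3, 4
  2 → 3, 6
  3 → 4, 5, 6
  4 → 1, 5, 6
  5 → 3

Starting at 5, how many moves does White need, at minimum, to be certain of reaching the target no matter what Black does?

A0 = {6}
A1: add {2, 3} — 2 (White) has 2→6; 3 (White) has 3→6.
A2: add {5} — 5 (White) has 5→3.
A3 = A2; e.g. 1 (Black) can still go to 4. Fixed point.
5 enters the attractor at level 2, so White can force the target in 2 moves from there.

2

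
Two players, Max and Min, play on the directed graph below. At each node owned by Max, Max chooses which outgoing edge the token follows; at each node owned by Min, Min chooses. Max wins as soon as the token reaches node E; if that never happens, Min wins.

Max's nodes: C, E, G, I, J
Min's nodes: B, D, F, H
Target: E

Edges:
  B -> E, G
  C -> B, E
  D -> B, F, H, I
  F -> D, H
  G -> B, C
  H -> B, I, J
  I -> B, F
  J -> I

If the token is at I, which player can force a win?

A0 = {E}
A1: add {C} — C (Max) has C→E.
A2: add {G} — G (Max) has G→C.
A3: add {B} — B (Min): all of {E, G} already in.
A4: add {I} — I (Max) has I→B.
I ∈ A4, so Max can force the target.

Max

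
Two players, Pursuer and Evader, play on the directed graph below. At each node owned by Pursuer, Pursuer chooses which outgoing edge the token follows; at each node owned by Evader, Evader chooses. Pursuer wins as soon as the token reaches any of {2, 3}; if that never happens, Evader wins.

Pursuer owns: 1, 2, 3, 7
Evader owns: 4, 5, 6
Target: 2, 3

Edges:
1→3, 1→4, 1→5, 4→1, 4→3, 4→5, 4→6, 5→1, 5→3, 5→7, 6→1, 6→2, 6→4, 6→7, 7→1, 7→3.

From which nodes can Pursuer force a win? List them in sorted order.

1, 2, 3, 5, 7

A0 = {2, 3}
A1: add {1, 7} — 1 (Pursuer) has 1→3; 7 (Pursuer) has 7→3.
A2: add {5} — 5 (Evader): all of {1, 3, 7} already in.
A3 = A2; e.g. 4 (Evader) can still go to 6. Fixed point.
Pursuer's winning region = {1, 2, 3, 5, 7}.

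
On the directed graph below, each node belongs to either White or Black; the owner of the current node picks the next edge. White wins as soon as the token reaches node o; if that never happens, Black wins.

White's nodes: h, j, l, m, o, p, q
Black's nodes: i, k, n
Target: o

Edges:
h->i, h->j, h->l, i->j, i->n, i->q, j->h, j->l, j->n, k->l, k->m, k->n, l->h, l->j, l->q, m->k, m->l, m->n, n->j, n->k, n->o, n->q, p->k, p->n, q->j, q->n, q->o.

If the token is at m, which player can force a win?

White

A0 = {o}
A1: add {q} — q (White) has q→o.
A2: add {l} — l (White) has l→q.
A3: add {h, j, m} — h (White) has h→l; j (White) has j→l; m (White) has m→l.
A4 = A3; e.g. i (Black) can still go to n. Fixed point.
m ∈ A3, so White can force the target.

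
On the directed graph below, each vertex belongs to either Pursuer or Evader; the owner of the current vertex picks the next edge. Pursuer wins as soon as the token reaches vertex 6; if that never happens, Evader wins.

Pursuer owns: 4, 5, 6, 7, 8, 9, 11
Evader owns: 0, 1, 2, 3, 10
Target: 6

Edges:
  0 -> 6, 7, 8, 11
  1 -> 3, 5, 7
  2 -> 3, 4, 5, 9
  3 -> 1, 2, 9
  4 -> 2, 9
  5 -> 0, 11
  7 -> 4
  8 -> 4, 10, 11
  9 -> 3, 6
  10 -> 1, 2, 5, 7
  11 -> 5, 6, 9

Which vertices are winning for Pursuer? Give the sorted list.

A0 = {6}
A1: add {9, 11} — 9 (Pursuer) has 9→6; 11 (Pursuer) has 11→6.
A2: add {4, 5, 8} — 4 (Pursuer) has 4→9; 5 (Pursuer) has 5→11; 8 (Pursuer) has 8→11.
A3: add {7} — 7 (Pursuer) has 7→4.
A4: add {0} — 0 (Evader): all of {6, 7, 8, 11} already in.
A5 = A4; e.g. 1 (Evader) can still go to 3. Fixed point.
Pursuer's winning region = {0, 4, 5, 6, 7, 8, 9, 11}.

0, 4, 5, 6, 7, 8, 9, 11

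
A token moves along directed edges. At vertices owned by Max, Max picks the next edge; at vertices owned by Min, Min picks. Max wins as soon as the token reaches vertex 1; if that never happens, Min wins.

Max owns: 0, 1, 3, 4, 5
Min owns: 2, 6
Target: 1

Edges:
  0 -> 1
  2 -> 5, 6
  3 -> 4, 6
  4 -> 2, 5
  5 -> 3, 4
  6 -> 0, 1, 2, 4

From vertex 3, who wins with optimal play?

A0 = {1}
A1: add {0} — 0 (Max) has 0→1.
A2 = A1; e.g. 2 (Min) can still go to 5. Fixed point.
3 never enters the attractor, so Min can avoid the target forever.

Min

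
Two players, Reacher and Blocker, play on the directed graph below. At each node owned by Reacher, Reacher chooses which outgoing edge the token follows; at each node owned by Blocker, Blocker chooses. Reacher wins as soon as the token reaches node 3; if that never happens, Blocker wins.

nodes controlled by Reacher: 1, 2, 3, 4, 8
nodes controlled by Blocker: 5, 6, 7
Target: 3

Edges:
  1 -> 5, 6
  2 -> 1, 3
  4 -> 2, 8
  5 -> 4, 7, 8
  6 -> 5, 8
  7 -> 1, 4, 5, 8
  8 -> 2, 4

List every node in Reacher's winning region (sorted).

A0 = {3}
A1: add {2} — 2 (Reacher) has 2→3.
A2: add {4, 8} — 4 (Reacher) has 4→2; 8 (Reacher) has 8→2.
A3 = A2; e.g. 1 (Reacher) has no edge into A2. Fixed point.
Reacher's winning region = {2, 3, 4, 8}.

2, 3, 4, 8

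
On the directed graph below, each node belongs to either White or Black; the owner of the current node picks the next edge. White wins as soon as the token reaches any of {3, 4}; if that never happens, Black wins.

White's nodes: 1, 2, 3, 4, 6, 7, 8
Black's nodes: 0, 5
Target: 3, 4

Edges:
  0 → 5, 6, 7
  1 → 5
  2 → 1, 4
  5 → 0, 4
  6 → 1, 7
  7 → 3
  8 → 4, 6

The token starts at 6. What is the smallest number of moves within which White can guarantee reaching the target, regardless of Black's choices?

A0 = {3, 4}
A1: add {2, 7, 8} — 2 (White) has 2→4; 7 (White) has 7→3; 8 (White) has 8→4.
A2: add {6} — 6 (White) has 6→7.
A3 = A2; e.g. 0 (Black) can still go to 5. Fixed point.
6 enters the attractor at level 2, so White can force the target in 2 moves from there.

2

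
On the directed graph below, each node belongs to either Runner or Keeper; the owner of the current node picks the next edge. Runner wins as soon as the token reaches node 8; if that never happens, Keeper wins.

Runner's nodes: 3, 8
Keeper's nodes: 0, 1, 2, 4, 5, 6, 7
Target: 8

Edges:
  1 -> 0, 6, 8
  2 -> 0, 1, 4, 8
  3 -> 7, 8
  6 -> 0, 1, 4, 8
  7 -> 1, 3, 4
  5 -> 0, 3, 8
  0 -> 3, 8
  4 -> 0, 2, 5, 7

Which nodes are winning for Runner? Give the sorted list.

0, 3, 5, 8

A0 = {8}
A1: add {3} — 3 (Runner) has 3→8.
A2: add {0} — 0 (Keeper): all of {3, 8} already in.
A3: add {5} — 5 (Keeper): all of {0, 3, 8} already in.
A4 = A3; e.g. 1 (Keeper) can still go to 6. Fixed point.
Runner's winning region = {0, 3, 5, 8}.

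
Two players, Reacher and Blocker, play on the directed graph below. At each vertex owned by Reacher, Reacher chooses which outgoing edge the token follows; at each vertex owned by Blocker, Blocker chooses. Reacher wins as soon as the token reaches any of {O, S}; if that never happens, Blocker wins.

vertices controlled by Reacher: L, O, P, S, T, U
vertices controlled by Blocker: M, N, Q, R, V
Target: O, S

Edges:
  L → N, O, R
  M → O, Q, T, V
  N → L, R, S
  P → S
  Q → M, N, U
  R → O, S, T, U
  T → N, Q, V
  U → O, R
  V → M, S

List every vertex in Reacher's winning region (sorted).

L, O, P, S, U

A0 = {O, S}
A1: add {L, P, U} — L (Reacher) has L→O; P (Reacher) has P→S; U (Reacher) has U→O.
A2 = A1; e.g. M (Blocker) can still go to Q. Fixed point.
Reacher's winning region = {L, O, P, S, U}.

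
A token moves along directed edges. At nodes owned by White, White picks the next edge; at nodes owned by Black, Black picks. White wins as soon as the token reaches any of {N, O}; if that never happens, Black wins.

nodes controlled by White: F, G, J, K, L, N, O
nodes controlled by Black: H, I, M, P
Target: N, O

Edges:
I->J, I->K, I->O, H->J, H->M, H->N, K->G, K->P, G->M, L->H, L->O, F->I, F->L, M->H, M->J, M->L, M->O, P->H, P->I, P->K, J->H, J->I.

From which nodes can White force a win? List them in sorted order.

A0 = {N, O}
A1: add {L} — L (White) has L→O.
A2: add {F} — F (White) has F→L.
A3 = A2; e.g. G (White) has no edge into A2. Fixed point.
White's winning region = {F, L, N, O}.

F, L, N, O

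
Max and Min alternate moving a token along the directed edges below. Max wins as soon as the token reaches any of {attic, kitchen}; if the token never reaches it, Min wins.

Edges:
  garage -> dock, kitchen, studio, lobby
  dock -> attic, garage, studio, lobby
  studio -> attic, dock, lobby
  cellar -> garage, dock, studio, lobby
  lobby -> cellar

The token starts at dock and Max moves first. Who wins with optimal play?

Max

Track states (vertex, player-to-move).
A0 = {(attic,Max), (attic,Min), (kitchen,Max), (kitchen,Min)}
A1: add {(garage,Max), (dock,Max), (studio,Max)}.
(dock,Max) ∈ A1 ⇒ Max forces the target.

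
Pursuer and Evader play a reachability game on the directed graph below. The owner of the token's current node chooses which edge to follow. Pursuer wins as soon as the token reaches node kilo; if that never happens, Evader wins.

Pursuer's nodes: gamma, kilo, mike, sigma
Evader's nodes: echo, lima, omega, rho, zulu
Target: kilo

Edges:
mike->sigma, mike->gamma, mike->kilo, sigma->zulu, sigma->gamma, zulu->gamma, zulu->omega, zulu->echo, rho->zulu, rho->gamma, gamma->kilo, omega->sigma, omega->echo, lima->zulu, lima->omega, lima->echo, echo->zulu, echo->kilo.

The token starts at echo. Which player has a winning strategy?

A0 = {kilo}
A1: add {gamma, mike} — mike (Pursuer) has mike→kilo; gamma (Pursuer) has gamma→kilo.
A2: add {sigma} — sigma (Pursuer) has sigma→gamma.
A3 = A2; e.g. zulu (Evader) can still go to omega. Fixed point.
echo never enters the attractor, so Evader can avoid the target forever.

Evader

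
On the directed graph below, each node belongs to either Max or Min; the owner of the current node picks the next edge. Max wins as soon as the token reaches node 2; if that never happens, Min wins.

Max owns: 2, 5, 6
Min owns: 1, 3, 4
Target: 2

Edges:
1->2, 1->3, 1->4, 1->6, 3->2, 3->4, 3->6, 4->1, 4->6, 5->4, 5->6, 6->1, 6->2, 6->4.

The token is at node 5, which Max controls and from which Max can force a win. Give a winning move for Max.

A0 = {2}
A1: add {6} — 6 (Max) has 6→2.
A2: add {5} — 5 (Max) has 5→6.
A3 = A2; e.g. 1 (Min) can still go to 3. Fixed point.
From 5, successor 6 is in the attractor (rank 1); the other successor 4 is not.

6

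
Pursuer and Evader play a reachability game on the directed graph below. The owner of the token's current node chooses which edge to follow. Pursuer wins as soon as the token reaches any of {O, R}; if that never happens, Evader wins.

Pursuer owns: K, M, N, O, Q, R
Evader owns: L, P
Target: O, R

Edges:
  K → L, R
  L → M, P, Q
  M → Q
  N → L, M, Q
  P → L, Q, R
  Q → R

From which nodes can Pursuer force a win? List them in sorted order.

A0 = {O, R}
A1: add {K, Q} — K (Pursuer) has K→R; Q (Pursuer) has Q→R.
A2: add {M, N} — M (Pursuer) has M→Q; N (Pursuer) has N→Q.
A3 = A2; e.g. L (Evader) can still go to P. Fixed point.
Pursuer's winning region = {K, M, N, O, Q, R}.

K, M, N, O, Q, R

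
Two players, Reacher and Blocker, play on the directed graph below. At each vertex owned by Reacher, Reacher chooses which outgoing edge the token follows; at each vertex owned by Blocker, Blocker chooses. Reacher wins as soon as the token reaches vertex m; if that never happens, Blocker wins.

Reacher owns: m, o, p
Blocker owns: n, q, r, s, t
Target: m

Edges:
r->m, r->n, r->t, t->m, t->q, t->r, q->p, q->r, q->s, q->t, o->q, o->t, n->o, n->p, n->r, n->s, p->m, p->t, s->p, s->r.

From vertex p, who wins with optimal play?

A0 = {m}
A1: add {p} — p (Reacher) has p→m.
A2 = A1; e.g. n (Blocker) can still go to o. Fixed point.
p ∈ A1, so Reacher can force the target.

Reacher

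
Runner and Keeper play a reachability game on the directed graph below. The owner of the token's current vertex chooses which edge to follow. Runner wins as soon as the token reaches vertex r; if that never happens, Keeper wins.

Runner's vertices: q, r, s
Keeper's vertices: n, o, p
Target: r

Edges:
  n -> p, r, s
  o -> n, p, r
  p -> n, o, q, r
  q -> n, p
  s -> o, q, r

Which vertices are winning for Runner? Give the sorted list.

r, s

A0 = {r}
A1: add {s} — s (Runner) has s→r.
A2 = A1; e.g. n (Keeper) can still go to p. Fixed point.
Runner's winning region = {r, s}.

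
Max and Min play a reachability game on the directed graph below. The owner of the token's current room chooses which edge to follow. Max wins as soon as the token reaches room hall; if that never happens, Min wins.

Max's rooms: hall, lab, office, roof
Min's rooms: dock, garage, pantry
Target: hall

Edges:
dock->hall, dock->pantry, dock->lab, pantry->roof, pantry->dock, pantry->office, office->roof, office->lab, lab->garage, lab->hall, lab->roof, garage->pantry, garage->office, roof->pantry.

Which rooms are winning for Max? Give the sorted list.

A0 = {hall}
A1: add {lab} — lab (Max) has lab→hall.
A2: add {office} — office (Max) has office→lab.
A3 = A2; e.g. garage (Min) can still go to pantry. Fixed point.
Max's winning region = {hall, lab, office}.

hall, lab, office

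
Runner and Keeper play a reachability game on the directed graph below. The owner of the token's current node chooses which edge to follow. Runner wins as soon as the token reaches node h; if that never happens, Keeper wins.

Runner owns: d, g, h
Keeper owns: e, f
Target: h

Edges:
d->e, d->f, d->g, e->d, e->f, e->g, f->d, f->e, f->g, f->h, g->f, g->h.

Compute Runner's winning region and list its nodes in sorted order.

A0 = {h}
A1: add {g} — g (Runner) has g→h.
A2: add {d} — d (Runner) has d→g.
A3 = A2; e.g. e (Keeper) can still go to f. Fixed point.
Runner's winning region = {d, g, h}.

d, g, h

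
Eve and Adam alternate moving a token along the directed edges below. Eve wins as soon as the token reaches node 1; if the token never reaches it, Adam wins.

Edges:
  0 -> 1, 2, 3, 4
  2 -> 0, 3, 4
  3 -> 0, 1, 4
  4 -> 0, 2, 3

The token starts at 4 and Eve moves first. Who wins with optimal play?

Adam

Track states (vertex, player-to-move).
A0 = {(1,Eve), (1,Adam)}
A1: add {(0,Eve), (3,Eve)}.
A2 = A1; e.g. (0,Adam) stays out. (4,Eve) never enters ⇒ Adam avoids the target.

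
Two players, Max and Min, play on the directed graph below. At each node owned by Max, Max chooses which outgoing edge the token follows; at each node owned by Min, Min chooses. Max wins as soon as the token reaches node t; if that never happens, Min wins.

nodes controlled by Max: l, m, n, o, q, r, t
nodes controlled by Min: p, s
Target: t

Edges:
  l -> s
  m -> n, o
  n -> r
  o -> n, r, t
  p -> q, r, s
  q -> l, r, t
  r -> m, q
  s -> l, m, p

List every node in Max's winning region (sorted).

m, n, o, q, r, t

A0 = {t}
A1: add {o, q} — o (Max) has o→t; q (Max) has q→t.
A2: add {m, r} — m (Max) has m→o; r (Max) has r→q.
A3: add {n} — n (Max) has n→r.
A4 = A3; e.g. l (Max) has no edge into A3. Fixed point.
Max's winning region = {m, n, o, q, r, t}.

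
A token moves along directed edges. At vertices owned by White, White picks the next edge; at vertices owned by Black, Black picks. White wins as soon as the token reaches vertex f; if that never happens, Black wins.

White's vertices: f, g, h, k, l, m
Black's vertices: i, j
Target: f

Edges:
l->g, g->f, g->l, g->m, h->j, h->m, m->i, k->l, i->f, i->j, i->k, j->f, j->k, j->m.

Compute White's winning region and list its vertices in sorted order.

A0 = {f}
A1: add {g} — g (White) has g→f.
A2: add {l} — l (White) has l→g.
A3: add {k} — k (White) has k→l.
A4 = A3; e.g. h (White) has no edge into A3. Fixed point.
White's winning region = {f, g, k, l}.

f, g, k, l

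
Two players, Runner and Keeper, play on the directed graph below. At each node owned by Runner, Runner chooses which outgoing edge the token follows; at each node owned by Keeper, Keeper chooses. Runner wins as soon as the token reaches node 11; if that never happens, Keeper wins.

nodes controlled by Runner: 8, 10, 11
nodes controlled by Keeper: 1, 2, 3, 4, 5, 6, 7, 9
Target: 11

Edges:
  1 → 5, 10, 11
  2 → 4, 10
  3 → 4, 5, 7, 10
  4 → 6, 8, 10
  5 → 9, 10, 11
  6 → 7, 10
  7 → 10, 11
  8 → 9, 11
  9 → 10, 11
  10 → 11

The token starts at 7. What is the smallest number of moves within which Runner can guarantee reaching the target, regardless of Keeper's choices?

A0 = {11}
A1: add {8, 10} — 8 (Runner) has 8→11; 10 (Runner) has 10→11.
A2: add {7, 9} — 7 (Keeper): all of {10, 11} already in; 9 (Keeper): all of {10, 11} already in.
7 enters the attractor at level 2, so Runner can force the target in 2 moves from there.

2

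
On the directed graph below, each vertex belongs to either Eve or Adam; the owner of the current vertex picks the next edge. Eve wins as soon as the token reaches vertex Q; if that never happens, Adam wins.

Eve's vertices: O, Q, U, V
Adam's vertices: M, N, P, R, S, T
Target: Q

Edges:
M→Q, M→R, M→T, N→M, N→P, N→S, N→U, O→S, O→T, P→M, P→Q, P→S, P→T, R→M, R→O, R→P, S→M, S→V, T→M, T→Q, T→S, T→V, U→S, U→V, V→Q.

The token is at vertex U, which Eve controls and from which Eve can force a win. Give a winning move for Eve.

A0 = {Q}
A1: add {V} — V (Eve) has V→Q.
A2: add {U} — U (Eve) has U→V.
A3 = A2; e.g. M (Adam) can still go to R. Fixed point.
From U, successor V is in the attractor (rank 1); the other successor S is not.

V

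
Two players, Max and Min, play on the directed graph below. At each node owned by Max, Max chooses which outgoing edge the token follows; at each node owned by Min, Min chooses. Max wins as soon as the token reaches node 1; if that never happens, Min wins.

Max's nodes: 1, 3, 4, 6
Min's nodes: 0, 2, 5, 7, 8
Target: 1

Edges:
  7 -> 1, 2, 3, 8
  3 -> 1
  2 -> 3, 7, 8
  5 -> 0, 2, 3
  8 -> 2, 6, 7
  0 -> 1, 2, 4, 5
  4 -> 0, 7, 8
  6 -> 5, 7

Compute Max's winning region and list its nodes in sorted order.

A0 = {1}
A1: add {3} — 3 (Max) has 3→1.
A2 = A1; e.g. 0 (Min) can still go to 2. Fixed point.
Max's winning region = {1, 3}.

1, 3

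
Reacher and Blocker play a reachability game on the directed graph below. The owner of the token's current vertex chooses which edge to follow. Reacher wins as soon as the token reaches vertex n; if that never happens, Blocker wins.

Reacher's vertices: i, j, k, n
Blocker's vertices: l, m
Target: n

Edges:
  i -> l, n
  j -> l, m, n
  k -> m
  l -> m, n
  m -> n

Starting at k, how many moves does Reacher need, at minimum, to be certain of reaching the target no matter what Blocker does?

A0 = {n}
A1: add {i, j, m} — i (Reacher) has i→n; j (Reacher) has j→n; m (Blocker): all of {n} already in.
A2: add {k, l} — k (Reacher) has k→m; l (Blocker): all of {m, n} already in.
A2 = all vertices. Fixed point.
k enters the attractor at level 2, so Reacher can force the target in 2 moves from there.

2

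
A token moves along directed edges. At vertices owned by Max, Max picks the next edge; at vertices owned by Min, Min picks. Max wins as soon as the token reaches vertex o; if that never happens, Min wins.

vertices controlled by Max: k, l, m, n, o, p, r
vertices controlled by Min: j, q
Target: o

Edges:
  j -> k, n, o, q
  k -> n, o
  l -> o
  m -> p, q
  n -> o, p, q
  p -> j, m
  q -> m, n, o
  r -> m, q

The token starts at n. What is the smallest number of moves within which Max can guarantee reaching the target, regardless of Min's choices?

A0 = {o}
A1: add {k, l, n} — k (Max) has k→o; l (Max) has l→o; n (Max) has n→o.
A2 = A1; e.g. j (Min) can still go to q. Fixed point.
n enters the attractor at level 1, so Max can force the target in 1 move from there.

1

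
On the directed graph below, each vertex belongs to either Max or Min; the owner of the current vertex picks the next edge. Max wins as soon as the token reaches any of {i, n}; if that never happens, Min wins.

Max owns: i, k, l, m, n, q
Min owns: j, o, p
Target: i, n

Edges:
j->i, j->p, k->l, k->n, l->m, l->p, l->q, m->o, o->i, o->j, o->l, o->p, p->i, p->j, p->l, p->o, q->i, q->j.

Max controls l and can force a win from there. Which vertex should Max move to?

q

A0 = {i, n}
A1: add {k, q} — k (Max) has k→n; q (Max) has q→i.
A2: add {l} — l (Max) has l→q.
A3 = A2; e.g. j (Min) can still go to p. Fixed point.
From l, successor q is in the attractor (rank 1); the other successors m, p are not.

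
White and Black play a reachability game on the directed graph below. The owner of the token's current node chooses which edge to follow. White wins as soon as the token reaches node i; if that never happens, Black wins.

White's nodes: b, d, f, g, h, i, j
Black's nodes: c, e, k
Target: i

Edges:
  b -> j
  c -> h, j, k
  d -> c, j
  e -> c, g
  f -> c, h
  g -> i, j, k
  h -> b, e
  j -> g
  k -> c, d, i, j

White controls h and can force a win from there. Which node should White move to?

b

A0 = {i}
A1: add {g} — g (White) has g→i.
A2: add {j} — j (White) has j→g.
A3: add {b, d} — b (White) has b→j; d (White) has d→j.
A4: add {h} — h (White) has h→b.
A5: add {f} — f (White) has f→h.
A6 = A5; e.g. c (Black) can still go to k. Fixed point.
From h, successor b is in the attractor (rank 3); the other successor e is not.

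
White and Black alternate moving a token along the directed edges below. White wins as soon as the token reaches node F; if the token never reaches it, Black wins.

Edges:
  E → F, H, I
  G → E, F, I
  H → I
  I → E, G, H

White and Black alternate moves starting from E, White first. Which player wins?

White

Track states (vertex, player-to-move).
A0 = {(F,White), (F,Black)}
A1: add {(E,White), (G,White)}.
(E,White) ∈ A1 ⇒ White forces the target.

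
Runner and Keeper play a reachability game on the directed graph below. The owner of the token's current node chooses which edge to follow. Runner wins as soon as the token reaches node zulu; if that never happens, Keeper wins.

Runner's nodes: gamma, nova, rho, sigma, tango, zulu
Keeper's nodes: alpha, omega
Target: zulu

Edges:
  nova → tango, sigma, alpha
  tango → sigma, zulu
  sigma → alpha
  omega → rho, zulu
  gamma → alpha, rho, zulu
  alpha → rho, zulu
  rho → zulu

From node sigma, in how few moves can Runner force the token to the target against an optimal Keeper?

3

A0 = {zulu}
A1: add {gamma, rho, tango} — tango (Runner) has tango→zulu; gamma (Runner) has gamma→zulu; rho (Runner) has rho→zulu.
A2: add {alpha, nova, omega} — nova (Runner) has nova→tango; omega (Keeper): all of {rho, zulu} already in; alpha (Keeper): all of {rho, zulu} already in.
A3: add {sigma} — sigma (Runner) has sigma→alpha.
A3 = all vertices. Fixed point.
sigma enters the attractor at level 3, so Runner can force the target in 3 moves from there.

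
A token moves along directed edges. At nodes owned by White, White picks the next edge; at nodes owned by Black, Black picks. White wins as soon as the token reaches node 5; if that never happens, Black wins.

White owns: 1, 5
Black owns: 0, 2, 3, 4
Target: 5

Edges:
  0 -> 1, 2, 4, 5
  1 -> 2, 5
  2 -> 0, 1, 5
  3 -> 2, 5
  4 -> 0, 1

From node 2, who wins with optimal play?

Black

A0 = {5}
A1: add {1} — 1 (White) has 1→5.
A2 = A1; e.g. 0 (Black) can still go to 2. Fixed point.
2 never enters the attractor, so Black can avoid the target forever.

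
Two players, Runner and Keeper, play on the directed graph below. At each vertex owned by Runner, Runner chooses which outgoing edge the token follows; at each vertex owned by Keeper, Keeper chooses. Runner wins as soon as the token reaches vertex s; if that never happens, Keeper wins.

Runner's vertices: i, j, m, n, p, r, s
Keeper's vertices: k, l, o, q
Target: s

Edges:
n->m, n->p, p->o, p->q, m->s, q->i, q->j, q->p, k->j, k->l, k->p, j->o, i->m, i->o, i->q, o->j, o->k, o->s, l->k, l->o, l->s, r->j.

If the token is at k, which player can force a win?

Keeper

A0 = {s}
A1: add {m} — m (Runner) has m→s.
A2: add {i, n} — i (Runner) has i→m; n (Runner) has n→m.
A3 = A2; e.g. j (Runner) has no edge into A2. Fixed point.
k never enters the attractor, so Keeper can avoid the target forever.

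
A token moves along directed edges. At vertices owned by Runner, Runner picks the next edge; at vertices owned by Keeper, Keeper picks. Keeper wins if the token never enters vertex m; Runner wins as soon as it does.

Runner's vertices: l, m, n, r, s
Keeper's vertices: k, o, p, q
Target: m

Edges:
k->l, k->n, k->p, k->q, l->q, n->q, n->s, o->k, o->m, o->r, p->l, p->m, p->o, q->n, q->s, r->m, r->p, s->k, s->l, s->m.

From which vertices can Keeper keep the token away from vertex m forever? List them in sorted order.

A0 = {m}
A1: add {r, s} — r (Runner) has r→m; s (Runner) has s→m.
A2: add {n} — n (Runner) has n→s.
A3: add {q} — q (Keeper): all of {n, s} already in.
A4: add {l} — l (Runner) has l→q.
A5 = A4; e.g. k (Keeper) can still go to p. Fixed point.
Runner's attractor = {l, m, n, q, r, s}; Keeper avoids the target exactly from the complement.

k, o, p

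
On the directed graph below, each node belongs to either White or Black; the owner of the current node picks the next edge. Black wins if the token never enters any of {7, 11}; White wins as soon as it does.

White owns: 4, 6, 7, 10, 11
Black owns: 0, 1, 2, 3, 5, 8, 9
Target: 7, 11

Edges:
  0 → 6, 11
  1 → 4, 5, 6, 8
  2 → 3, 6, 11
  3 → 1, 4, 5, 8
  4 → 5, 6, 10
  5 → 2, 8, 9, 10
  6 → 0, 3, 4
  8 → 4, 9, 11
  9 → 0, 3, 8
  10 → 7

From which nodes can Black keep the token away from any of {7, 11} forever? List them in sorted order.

A0 = {7, 11}
A1: add {10} — 10 (White) has 10→7.
A2: add {4} — 4 (White) has 4→10.
A3: add {6} — 6 (White) has 6→4.
A4: add {0} — 0 (Black): all of {6, 11} already in.
A5 = A4; e.g. 1 (Black) can still go to 5. Fixed point.
White's attractor = {0, 4, 6, 7, 10, 11}; Black avoids the target exactly from the complement.

1, 2, 3, 5, 8, 9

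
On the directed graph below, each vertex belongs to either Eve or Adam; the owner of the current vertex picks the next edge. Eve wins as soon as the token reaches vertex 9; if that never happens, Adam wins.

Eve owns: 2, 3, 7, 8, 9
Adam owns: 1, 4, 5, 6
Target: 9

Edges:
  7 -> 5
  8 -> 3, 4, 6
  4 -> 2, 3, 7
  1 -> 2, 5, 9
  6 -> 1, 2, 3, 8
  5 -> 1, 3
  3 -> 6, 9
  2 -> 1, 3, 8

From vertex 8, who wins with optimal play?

A0 = {9}
A1: add {3} — 3 (Eve) has 3→9.
A2: add {2, 8} — 2 (Eve) has 2→3; 8 (Eve) has 8→3.
A3 = A2; e.g. 1 (Adam) can still go to 5. Fixed point.
8 ∈ A2, so Eve can force the target.

Eve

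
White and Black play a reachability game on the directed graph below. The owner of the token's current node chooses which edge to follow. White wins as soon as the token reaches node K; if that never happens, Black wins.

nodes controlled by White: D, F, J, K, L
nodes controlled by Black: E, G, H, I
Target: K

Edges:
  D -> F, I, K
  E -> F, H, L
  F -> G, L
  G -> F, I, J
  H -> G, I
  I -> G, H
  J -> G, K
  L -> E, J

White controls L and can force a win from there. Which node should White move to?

J

A0 = {K}
A1: add {D, J} — D (White) has D→K; J (White) has J→K.
A2: add {L} — L (White) has L→J.
A3: add {F} — F (White) has F→L.
A4 = A3; e.g. E (Black) can still go to H. Fixed point.
From L, successor J is in the attractor (rank 1); the other successor E is not.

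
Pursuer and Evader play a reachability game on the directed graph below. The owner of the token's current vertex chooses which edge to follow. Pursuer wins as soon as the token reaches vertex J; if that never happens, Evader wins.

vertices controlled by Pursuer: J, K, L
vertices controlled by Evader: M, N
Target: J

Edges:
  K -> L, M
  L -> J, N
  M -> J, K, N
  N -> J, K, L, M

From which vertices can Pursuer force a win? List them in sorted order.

J, K, L

A0 = {J}
A1: add {L} — L (Pursuer) has L→J.
A2: add {K} — K (Pursuer) has K→L.
A3 = A2; e.g. M (Evader) can still go to N. Fixed point.
Pursuer's winning region = {J, K, L}.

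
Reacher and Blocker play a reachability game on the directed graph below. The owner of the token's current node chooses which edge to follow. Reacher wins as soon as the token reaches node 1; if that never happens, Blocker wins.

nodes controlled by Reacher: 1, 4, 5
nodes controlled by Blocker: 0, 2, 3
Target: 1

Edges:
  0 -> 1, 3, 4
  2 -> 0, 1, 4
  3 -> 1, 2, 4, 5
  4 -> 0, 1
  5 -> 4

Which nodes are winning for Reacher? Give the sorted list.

1, 4, 5

A0 = {1}
A1: add {4} — 4 (Reacher) has 4→1.
A2: add {5} — 5 (Reacher) has 5→4.
A3 = A2; e.g. 0 (Blocker) can still go to 3. Fixed point.
Reacher's winning region = {1, 4, 5}.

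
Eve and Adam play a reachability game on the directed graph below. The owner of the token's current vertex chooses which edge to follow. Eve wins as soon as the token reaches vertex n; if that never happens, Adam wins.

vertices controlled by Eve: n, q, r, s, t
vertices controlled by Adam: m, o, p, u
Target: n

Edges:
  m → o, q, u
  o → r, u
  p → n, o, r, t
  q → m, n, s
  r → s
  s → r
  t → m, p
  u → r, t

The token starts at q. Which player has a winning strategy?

A0 = {n}
A1: add {q} — q (Eve) has q→n.
A2 = A1; e.g. m (Adam) can still go to o. Fixed point.
q ∈ A1, so Eve can force the target.

Eve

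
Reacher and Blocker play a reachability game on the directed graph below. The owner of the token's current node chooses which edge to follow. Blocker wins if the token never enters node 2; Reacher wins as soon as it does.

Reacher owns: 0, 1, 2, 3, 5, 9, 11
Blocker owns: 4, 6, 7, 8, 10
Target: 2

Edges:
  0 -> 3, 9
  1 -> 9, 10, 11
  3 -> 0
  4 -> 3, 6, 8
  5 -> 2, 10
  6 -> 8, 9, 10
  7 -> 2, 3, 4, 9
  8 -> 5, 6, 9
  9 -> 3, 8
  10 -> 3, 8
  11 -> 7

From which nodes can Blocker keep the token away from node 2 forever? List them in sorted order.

A0 = {2}
A1: add {5} — 5 (Reacher) has 5→2.
A2 = A1; e.g. 0 (Reacher) has no edge into A1. Fixed point.
Reacher's attractor = {2, 5}; Blocker avoids the target exactly from the complement.

0, 1, 3, 4, 6, 7, 8, 9, 10, 11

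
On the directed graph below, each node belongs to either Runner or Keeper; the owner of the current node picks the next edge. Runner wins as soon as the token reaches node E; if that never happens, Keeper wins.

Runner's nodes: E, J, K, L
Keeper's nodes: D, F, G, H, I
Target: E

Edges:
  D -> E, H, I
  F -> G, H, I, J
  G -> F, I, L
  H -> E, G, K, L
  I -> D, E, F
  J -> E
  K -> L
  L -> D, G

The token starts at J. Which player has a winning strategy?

A0 = {E}
A1: add {J} — J (Runner) has J→E.
A2 = A1; e.g. D (Keeper) can still go to H. Fixed point.
J ∈ A1, so Runner can force the target.

Runner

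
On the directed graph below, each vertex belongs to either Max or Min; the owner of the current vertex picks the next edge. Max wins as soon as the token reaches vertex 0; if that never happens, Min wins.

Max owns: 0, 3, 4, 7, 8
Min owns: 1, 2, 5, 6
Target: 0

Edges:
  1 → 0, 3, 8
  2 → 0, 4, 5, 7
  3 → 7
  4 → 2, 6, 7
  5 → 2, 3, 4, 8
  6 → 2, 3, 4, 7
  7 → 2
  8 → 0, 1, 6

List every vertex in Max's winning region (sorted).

A0 = {0}
A1: add {8} — 8 (Max) has 8→0.
A2 = A1; e.g. 1 (Min) can still go to 3. Fixed point.
Max's winning region = {0, 8}.

0, 8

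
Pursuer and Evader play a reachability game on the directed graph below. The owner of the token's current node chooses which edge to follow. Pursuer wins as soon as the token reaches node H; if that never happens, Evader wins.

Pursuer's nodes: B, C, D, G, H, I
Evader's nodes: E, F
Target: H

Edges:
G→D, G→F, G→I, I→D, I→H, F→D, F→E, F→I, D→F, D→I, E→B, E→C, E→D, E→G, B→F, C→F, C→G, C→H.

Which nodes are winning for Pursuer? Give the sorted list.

C, D, G, H, I

A0 = {H}
A1: add {C, I} — C (Pursuer) has C→H; I (Pursuer) has I→H.
A2: add {D, G} — D (Pursuer) has D→I; G (Pursuer) has G→I.
A3 = A2; e.g. B (Pursuer) has no edge into A2. Fixed point.
Pursuer's winning region = {C, D, G, H, I}.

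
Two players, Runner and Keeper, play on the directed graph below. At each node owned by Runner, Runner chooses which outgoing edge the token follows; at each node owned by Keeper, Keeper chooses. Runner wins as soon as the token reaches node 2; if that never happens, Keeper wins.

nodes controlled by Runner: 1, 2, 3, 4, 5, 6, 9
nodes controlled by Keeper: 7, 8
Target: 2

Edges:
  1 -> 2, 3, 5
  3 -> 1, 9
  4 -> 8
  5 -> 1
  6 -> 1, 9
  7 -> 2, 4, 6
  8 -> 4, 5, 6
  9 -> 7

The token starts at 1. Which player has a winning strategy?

A0 = {2}
A1: add {1} — 1 (Runner) has 1→2.
1 ∈ A1, so Runner can force the target.

Runner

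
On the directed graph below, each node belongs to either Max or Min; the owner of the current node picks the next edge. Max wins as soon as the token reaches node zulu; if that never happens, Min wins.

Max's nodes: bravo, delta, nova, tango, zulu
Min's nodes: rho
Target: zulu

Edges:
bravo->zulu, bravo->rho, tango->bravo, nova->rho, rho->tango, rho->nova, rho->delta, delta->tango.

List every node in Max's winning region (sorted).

A0 = {zulu}
A1: add {bravo} — bravo (Max) has bravo→zulu.
A2: add {tango} — tango (Max) has tango→bravo.
A3: add {delta} — delta (Max) has delta→tango.
A4 = A3; e.g. nova (Max) has no edge into A3. Fixed point.
Max's winning region = {bravo, delta, tango, zulu}.

bravo, delta, tango, zulu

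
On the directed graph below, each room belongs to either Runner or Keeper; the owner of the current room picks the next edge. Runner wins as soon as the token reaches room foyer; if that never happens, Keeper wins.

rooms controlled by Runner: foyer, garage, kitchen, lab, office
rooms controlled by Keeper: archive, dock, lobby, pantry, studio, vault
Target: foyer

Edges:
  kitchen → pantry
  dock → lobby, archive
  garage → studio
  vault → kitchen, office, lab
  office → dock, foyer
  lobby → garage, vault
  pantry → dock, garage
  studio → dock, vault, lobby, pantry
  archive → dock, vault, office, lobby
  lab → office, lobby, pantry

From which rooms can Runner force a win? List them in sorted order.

A0 = {foyer}
A1: add {office} — office (Runner) has office→foyer.
A2: add {lab} — lab (Runner) has lab→office.
A3 = A2; e.g. kitchen (Runner) has no edge into A2. Fixed point.
Runner's winning region = {foyer, lab, office}.

foyer, lab, office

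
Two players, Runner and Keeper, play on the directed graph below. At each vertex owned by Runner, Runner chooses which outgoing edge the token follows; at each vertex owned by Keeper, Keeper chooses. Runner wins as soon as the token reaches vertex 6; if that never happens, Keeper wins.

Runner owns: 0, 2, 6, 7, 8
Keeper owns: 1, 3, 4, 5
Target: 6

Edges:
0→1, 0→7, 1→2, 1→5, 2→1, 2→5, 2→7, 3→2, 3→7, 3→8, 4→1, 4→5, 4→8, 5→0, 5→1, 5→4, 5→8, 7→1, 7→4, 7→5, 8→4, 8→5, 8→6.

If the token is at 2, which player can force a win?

Keeper

A0 = {6}
A1: add {8} — 8 (Runner) has 8→6.
A2 = A1; e.g. 0 (Runner) has no edge into A1. Fixed point.
2 never enters the attractor, so Keeper can avoid the target forever.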